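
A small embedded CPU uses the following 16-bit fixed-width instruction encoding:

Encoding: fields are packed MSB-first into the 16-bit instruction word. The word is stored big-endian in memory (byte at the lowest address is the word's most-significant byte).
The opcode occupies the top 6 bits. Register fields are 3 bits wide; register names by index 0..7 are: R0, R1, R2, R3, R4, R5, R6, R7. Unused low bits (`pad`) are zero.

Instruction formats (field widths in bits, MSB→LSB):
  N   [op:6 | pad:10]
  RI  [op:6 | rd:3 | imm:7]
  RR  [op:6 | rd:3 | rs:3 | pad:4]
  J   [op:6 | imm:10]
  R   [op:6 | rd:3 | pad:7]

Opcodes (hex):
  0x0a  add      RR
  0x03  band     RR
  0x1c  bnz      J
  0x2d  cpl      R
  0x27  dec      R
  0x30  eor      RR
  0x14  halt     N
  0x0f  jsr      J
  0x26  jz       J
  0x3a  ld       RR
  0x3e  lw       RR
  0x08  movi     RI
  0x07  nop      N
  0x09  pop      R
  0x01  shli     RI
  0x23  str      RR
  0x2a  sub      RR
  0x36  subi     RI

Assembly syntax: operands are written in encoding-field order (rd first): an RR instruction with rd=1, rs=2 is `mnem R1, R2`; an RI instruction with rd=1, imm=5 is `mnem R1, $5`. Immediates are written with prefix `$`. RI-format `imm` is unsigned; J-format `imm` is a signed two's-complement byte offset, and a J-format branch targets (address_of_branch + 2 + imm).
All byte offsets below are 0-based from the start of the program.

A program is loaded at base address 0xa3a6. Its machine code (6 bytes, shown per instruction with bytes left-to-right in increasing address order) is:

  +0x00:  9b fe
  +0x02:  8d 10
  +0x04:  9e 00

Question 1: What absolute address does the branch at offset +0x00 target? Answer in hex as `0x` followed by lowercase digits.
0xa3a6

@+00  big-endian(9b fe) = 0x9bfe
  opcode bits[15:10]=0x26: jz/J
  imm@[9:0]=0x3fe (s10→-2) ⇒ $-2
  target = base 0xa3a6 + off 0x00 + 2 + imm -2 = 0xa3a6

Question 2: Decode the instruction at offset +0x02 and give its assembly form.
[02] 8d 10 → 0x8d10
  op=0x8d10>>10=0x23 ⇒ str (RR)
  rd: (w>>7)&0x7=0x2 → R2
  rs: (w>>4)&0x7=0x1 → R1

str R2, R1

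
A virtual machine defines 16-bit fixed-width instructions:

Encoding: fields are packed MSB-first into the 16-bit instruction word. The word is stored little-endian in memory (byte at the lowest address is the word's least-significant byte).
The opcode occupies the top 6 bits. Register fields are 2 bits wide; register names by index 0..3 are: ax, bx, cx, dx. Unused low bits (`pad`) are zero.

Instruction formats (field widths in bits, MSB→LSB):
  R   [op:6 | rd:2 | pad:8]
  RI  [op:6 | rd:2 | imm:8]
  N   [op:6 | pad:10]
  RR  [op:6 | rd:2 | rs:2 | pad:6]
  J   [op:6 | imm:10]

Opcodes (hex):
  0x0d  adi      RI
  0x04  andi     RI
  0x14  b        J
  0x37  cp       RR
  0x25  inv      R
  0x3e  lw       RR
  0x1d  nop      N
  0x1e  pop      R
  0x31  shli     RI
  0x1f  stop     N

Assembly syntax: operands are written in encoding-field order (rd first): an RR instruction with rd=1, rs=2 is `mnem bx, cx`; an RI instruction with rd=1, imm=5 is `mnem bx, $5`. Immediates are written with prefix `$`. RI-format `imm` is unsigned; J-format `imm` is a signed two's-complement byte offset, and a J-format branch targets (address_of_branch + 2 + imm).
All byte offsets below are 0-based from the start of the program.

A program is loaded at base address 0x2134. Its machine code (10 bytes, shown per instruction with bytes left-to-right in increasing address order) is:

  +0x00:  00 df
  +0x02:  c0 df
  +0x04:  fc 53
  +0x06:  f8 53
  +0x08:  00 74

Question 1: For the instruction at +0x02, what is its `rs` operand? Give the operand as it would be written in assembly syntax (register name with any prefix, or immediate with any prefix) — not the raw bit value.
@+02  little-endian(c0 df) = 0xdfc0
  top 6b → 0x37 → cp [RR]
  [9:8] rd=3 = dx
  [7:6] rs=3 = dx

dx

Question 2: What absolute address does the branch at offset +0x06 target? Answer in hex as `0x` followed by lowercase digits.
0x2134

off 0x06: read f8 53 as little → 0x53f8
  opcode bits[15:10]=0x14: b/J
  imm@[9:0]=0x3f8 (s10→-8) ⇒ $-8
  target = base 0x2134 + off 0x06 + 2 + imm -8 = 0x2134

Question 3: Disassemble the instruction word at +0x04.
@+04  little-endian(fc 53) = 0x53fc
  op=0x53fc>>10=0x14 ⇒ b (J)
  imm: (w>>0)&0x3ff=0x3fc (s10→-4) → $-4

b $-4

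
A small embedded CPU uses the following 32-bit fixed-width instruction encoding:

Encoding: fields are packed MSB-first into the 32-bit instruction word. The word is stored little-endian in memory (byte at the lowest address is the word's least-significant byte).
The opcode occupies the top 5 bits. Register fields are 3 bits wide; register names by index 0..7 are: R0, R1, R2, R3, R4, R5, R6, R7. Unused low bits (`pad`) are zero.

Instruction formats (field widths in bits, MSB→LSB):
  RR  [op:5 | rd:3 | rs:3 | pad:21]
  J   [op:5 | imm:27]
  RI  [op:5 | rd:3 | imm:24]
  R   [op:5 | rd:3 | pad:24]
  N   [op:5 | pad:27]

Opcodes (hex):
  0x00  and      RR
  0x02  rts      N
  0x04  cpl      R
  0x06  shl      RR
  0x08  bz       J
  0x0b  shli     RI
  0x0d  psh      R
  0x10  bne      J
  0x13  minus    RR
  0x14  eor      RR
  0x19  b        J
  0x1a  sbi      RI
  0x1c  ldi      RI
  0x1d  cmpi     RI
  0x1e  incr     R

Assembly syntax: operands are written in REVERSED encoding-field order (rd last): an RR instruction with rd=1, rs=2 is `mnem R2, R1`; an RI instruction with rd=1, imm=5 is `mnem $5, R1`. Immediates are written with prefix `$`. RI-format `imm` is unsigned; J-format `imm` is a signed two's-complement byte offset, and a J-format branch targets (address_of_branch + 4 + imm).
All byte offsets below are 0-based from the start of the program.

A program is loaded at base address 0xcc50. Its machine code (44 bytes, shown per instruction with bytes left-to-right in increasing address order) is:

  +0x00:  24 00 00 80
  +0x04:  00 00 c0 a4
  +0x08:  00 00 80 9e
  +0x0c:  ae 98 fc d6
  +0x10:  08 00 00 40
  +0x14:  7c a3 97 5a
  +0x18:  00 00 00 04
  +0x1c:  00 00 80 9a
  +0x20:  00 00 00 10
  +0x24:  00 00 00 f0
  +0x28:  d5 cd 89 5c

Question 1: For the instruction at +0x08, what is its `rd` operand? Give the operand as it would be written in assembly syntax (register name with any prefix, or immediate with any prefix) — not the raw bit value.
R6

[08] 00 00 80 9e → 0x9e800000
  op=0x9e800000>>27=0x13 ⇒ minus (RR)
  [26:24] rd=6 = R6
  [23:21] rs=4 = R4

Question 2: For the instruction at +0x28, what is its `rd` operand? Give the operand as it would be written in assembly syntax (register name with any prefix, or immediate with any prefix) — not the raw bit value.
[28] d5 cd 89 5c → 0x5c89cdd5
  top 5b → 0xb → shli [RI]
  rd@[26:24]=0x4 ⇒ R4
  imm@[23:0]=0x89cdd5 ⇒ $9031125

R4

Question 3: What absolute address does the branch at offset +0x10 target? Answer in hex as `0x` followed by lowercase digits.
@+10  little-endian(08 00 00 40) = 0x40000008
  top 5b → 0x8 → bz [J]
  [26:0] imm=8 = $8
  target = base 0xcc50 + off 0x10 + 4 + imm 8 = 0xcc6c

0xcc6c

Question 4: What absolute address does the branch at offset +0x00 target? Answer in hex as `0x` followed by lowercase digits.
[00] 24 00 00 80 → 0x80000024
  opcode bits[31:27]=0x10: bne/J
  [26:0] imm=36 = $36
  target = base 0xcc50 + off 0x00 + 4 + imm 36 = 0xcc78

0xcc78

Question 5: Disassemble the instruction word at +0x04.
eor R6, R4

@+04  little-endian(00 00 c0 a4) = 0xa4c00000
  opcode bits[31:27]=0x14: eor/RR
  [26:24] rd=4 = R4
  [23:21] rs=6 = R6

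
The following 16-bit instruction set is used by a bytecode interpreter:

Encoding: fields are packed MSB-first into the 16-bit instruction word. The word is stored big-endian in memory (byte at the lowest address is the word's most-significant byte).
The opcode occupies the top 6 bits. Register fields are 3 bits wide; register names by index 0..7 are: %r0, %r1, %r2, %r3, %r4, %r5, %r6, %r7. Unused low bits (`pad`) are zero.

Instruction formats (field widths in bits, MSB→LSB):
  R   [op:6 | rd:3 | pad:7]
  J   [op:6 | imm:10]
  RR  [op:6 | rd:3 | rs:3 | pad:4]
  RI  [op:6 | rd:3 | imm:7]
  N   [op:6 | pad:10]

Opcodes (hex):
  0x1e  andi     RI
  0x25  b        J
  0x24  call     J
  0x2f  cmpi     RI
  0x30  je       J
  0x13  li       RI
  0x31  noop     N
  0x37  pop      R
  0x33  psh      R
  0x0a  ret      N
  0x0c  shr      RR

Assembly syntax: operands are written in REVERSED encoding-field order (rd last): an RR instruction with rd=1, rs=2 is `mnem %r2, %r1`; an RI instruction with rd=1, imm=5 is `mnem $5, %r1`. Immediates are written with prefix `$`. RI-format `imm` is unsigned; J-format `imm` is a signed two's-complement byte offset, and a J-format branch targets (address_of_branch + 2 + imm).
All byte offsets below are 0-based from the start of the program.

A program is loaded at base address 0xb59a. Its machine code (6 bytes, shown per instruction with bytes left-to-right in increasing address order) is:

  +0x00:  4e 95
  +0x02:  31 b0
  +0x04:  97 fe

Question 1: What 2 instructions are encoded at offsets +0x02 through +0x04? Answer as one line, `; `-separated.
@+02  big-endian(31 b0) = 0x31b0
  op=0x31b0>>10=0xc ⇒ shr (RR)
  rd: (w>>7)&0x7=0x3 → %r3
  rs: (w>>4)&0x7=0x3 → %r3
@+04  big-endian(97 fe) = 0x97fe
  op=0x97fe>>10=0x25 ⇒ b (J)
  imm: (w>>0)&0x3ff=0x3fe (s10→-2) → $-2

shr %r3, %r3; b $-2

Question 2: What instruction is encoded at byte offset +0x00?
li $21, %r5

+0x00: 4e 95 ⇒ word 0x4e95 (big)
  op=0x4e95>>10=0x13 ⇒ li (RI)
  rd: (w>>7)&0x7=0x5 → %r5
  imm: (w>>0)&0x7f=0x15 → $21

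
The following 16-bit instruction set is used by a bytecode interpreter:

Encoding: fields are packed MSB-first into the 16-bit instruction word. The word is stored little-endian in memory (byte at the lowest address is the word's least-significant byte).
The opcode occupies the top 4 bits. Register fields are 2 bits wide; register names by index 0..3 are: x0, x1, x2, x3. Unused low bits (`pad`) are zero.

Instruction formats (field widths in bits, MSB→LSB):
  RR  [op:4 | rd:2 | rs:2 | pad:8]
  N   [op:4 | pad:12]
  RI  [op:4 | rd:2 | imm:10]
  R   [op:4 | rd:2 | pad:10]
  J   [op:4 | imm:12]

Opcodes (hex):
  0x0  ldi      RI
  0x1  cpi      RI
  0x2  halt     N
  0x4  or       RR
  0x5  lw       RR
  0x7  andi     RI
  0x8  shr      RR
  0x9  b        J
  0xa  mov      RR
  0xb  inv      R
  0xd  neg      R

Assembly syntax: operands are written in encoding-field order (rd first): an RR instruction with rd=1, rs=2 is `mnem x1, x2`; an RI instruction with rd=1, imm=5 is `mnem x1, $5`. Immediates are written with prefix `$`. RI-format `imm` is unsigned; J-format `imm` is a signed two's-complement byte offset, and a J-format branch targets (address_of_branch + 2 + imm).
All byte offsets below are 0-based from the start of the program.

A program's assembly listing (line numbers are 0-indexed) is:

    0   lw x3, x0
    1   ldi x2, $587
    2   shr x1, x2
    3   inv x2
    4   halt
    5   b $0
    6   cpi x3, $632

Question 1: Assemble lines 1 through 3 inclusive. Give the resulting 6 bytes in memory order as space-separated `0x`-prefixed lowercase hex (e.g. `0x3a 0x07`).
0x4b 0x0a 0x00 0x86 0x00 0xb8

line 1 (ldi): pack op=0x0:4|rd=2:2|imm=587:10 = 0x0a4b; little→ 4b 0a
line 2 (shr): pack op=0x8:4|rd=1:2|rs=2:2|pad=0:8 = 0x8600; little→ 00 86
line 3 (inv): pack op=0xb:4|rd=2:2|pad=0:10 = 0xb800; little→ 00 b8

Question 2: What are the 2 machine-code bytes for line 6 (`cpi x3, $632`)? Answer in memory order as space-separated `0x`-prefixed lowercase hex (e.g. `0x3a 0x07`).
line 6 (cpi): pack op=0x1:4|rd=3:2|imm=632:10 = 0x1e78; little→ 78 1e

0x78 0x1e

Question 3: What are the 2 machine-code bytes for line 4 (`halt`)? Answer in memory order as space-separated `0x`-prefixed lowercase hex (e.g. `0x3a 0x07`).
0x00 0x20

line 4 (halt): pack op=0x2:4|pad=0:12 = 0x2000; little→ 00 20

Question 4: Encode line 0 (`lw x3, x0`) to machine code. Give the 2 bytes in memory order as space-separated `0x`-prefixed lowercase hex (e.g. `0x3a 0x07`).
0. lw fields op=0x5:4|rd=3:2|rs=0:2|pad=0:8 → word 5c00h → 00 5c

0x00 0x5c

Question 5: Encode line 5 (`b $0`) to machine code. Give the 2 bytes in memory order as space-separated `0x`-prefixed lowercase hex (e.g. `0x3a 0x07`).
L5: b op=0x9:4|imm=0:12 ⇒ 0x9000 ⇒ little 00 90

0x00 0x90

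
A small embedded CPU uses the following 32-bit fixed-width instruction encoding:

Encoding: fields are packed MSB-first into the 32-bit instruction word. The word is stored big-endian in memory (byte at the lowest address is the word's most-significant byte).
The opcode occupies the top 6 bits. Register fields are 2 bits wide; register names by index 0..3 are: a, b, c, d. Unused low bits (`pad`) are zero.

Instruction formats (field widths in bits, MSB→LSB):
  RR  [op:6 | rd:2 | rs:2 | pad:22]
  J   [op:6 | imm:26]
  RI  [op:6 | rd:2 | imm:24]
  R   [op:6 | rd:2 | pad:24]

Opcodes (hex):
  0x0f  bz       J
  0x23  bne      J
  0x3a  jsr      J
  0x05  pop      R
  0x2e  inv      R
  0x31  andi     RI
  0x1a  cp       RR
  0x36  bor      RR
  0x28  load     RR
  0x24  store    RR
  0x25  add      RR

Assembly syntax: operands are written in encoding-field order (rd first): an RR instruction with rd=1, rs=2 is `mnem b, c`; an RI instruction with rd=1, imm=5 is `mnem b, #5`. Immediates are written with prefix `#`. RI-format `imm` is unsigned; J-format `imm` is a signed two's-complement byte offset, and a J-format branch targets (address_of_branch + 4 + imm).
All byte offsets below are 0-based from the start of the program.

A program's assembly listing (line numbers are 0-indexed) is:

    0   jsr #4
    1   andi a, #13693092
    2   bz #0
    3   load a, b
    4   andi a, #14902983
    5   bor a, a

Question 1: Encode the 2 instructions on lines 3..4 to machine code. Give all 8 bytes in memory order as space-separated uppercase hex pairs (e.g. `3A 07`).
A0 40 00 00 C4 E3 66 C7

line 3 (load): pack op=0x28:6|rd=0:2|rs=1:2|pad=0:22 = 0xa0400000; big→ a0 40 00 00
line 4 (andi): pack op=0x31:6|rd=0:2|imm=14902983:24 = 0xc4e366c7; big→ c4 e3 66 c7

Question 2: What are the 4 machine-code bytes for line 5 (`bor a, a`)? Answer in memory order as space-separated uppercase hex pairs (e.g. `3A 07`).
L5: bor op=0x36:6|rd=0:2|rs=0:2|pad=0:22 ⇒ 0xd8000000 ⇒ big d8 00 00 00

D8 00 00 00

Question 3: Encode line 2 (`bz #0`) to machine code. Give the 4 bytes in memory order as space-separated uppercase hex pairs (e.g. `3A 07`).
2. bz fields op=0xf:6|imm=0:26 → word 3c000000h → 3c 00 00 00

3C 00 00 00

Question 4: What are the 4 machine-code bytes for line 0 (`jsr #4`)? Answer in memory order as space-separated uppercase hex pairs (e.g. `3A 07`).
E8 00 00 04

0. jsr fields op=0x3a:6|imm=4:26 → word e8000004h → e8 00 00 04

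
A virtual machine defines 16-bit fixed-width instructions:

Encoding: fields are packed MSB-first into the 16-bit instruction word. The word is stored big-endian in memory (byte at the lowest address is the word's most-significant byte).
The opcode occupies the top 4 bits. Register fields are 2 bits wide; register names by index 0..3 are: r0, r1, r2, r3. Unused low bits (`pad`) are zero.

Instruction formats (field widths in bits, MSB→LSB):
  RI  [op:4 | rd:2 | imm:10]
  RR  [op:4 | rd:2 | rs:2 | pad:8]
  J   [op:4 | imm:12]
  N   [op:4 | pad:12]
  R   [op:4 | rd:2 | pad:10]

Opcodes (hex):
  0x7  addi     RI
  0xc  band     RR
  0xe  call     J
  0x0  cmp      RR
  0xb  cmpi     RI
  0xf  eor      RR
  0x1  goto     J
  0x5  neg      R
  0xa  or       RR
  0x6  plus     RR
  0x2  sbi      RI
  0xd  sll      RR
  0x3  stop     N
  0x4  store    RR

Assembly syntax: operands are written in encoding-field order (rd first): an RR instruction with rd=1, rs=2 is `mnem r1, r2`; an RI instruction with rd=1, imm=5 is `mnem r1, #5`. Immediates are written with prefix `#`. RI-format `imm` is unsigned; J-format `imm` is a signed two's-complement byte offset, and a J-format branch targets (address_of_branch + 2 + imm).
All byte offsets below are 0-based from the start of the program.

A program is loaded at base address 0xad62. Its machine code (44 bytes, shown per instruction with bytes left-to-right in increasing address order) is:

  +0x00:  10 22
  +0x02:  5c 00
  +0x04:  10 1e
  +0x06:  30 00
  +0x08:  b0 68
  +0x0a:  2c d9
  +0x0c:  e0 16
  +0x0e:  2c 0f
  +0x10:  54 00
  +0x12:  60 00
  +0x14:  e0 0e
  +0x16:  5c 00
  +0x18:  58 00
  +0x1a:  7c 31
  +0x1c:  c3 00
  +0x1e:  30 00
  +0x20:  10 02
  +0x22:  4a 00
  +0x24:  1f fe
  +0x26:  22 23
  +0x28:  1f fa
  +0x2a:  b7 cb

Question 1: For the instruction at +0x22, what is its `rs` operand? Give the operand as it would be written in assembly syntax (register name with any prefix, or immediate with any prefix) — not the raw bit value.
[22] 4a 00 → 0x4a00
  op=0x4a00>>12=0x4 ⇒ store (RR)
  rd@[11:10]=0x2 ⇒ r2
  rs@[9:8]=0x2 ⇒ r2

r2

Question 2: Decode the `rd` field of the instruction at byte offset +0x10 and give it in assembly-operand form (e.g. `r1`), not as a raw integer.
+0x10: 54 00 ⇒ word 0x5400 (big)
  top 4b → 0x5 → neg [R]
  rd: (w>>10)&0x3=0x1 → r1

r1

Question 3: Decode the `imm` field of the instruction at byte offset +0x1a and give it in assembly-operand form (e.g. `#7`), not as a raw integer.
+0x1a: 7c 31 ⇒ word 0x7c31 (big)
  op=0x7c31>>12=0x7 ⇒ addi (RI)
  rd: (w>>10)&0x3=0x3 → r3
  imm: (w>>0)&0x3ff=0x31 → #49

#49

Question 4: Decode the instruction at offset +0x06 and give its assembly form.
stop

+0x06: 30 00 ⇒ word 0x3000 (big)
  opcode bits[15:12]=0x3: stop/N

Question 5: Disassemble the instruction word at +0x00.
goto #34

[00] 10 22 → 0x1022
  top 4b → 0x1 → goto [J]
  [11:0] imm=34 = #34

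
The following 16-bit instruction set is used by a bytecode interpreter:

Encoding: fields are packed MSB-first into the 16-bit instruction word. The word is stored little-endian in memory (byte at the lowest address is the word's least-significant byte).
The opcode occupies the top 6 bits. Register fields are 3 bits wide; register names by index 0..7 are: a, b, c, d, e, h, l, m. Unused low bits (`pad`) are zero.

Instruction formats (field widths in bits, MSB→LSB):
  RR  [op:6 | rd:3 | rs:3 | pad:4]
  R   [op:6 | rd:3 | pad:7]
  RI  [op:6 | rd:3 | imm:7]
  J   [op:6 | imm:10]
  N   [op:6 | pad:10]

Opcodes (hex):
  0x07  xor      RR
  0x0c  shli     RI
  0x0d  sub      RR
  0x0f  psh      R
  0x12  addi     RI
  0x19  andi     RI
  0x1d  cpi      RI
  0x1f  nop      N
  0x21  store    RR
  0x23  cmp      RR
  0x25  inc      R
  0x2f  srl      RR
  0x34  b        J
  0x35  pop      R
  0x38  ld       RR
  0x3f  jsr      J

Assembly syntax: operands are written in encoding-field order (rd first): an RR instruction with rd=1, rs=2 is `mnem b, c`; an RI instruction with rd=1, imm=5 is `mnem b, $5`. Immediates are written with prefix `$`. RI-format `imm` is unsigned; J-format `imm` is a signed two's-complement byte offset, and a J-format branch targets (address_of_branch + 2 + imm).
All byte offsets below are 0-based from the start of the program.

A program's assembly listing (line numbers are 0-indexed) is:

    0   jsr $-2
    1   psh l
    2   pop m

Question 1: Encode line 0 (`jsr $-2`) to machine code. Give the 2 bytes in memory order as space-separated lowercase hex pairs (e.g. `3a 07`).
0. jsr fields op=0x3f:6|imm=-2:10 → word fffeh → fe ff

fe ff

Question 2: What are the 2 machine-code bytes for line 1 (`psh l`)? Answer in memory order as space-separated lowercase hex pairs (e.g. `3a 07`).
00 3f

1. psh fields op=0xf:6|rd=6:3|pad=0:7 → word 3f00h → 00 3f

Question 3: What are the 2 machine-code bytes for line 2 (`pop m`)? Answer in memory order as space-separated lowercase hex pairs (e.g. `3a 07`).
L2: pop op=0x35:6|rd=7:3|pad=0:7 ⇒ 0xd780 ⇒ little 80 d7

80 d7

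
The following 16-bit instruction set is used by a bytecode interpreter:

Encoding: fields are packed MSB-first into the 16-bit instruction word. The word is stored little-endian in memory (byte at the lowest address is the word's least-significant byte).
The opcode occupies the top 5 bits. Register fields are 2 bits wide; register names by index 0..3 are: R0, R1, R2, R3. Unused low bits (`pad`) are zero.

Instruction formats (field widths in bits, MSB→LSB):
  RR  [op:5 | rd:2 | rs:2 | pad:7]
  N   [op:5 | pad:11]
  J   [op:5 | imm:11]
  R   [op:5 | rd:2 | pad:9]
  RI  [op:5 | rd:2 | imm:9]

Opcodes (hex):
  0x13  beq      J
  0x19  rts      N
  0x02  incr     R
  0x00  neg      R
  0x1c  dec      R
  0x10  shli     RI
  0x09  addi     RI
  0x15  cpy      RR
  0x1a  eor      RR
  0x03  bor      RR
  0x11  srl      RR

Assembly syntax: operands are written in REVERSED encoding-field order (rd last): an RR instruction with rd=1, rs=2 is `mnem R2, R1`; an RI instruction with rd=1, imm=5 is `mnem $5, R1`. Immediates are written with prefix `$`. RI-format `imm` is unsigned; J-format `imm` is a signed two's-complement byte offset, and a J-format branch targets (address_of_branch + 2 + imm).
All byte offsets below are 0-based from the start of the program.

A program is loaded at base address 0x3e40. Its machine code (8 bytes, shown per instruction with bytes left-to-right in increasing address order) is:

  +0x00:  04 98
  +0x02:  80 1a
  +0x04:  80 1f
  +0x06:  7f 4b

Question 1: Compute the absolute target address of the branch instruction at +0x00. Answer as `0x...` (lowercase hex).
@+00  little-endian(04 98) = 0x9804
  top 5b → 0x13 → beq [J]
  imm: (w>>0)&0x7ff=0x4 → $4
  target = base 0x3e40 + off 0x00 + 2 + imm 4 = 0x3e46

0x3e46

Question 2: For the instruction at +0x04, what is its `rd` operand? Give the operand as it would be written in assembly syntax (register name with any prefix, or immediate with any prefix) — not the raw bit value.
off 0x04: read 80 1f as little → 0x1f80
  top 5b → 0x3 → bor [RR]
  rd: (w>>9)&0x3=0x3 → R3
  rs: (w>>7)&0x3=0x3 → R3

R3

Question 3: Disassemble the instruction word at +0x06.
+0x06: 7f 4b ⇒ word 0x4b7f (little)
  op=0x4b7f>>11=0x9 ⇒ addi (RI)
  rd@[10:9]=0x1 ⇒ R1
  imm@[8:0]=0x17f ⇒ $383

addi $383, R1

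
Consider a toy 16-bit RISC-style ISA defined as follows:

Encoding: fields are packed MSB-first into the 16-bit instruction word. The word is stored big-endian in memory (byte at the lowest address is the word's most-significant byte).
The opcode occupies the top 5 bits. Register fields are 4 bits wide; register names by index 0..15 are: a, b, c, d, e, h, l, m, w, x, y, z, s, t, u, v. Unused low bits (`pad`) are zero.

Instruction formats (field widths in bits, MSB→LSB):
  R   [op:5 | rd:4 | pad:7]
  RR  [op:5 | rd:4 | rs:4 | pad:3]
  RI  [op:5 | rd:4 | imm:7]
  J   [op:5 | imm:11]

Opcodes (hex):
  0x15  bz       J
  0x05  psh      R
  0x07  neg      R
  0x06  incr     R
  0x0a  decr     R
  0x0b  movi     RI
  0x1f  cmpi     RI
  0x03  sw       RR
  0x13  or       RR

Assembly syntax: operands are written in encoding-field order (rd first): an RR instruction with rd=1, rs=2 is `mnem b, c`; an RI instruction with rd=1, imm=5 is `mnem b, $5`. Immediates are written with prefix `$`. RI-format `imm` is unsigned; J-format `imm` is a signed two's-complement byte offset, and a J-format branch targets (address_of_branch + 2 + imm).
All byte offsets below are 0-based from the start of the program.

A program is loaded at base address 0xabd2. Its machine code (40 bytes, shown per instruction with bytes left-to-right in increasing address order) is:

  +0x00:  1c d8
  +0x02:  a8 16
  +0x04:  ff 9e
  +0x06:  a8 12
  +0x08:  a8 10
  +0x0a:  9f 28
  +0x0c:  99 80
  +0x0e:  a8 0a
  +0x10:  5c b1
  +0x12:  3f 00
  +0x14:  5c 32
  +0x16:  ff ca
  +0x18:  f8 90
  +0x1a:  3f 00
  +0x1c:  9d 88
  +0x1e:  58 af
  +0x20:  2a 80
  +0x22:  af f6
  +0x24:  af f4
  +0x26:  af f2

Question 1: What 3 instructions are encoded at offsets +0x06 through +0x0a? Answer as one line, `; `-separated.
[06] a8 12 → 0xa812
  top 5b → 0x15 → bz [J]
  [10:0] imm=18 = $18
[08] a8 10 → 0xa810
  top 5b → 0x15 → bz [J]
  [10:0] imm=16 = $16
[0a] 9f 28 → 0x9f28
  top 5b → 0x13 → or [RR]
  [10:7] rd=14 = u
  [6:3] rs=5 = h

bz $18; bz $16; or u, h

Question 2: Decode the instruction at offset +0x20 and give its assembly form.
psh h

off 0x20: read 2a 80 as big → 0x2a80
  top 5b → 0x5 → psh [R]
  rd@[10:7]=0x5 ⇒ h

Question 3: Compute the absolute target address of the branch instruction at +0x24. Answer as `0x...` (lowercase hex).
0xabec

@+24  big-endian(af f4) = 0xaff4
  top 5b → 0x15 → bz [J]
  imm: (w>>0)&0x7ff=0x7f4 (s11→-12) → $-12
  target = base 0xabd2 + off 0x24 + 2 + imm -12 = 0xabec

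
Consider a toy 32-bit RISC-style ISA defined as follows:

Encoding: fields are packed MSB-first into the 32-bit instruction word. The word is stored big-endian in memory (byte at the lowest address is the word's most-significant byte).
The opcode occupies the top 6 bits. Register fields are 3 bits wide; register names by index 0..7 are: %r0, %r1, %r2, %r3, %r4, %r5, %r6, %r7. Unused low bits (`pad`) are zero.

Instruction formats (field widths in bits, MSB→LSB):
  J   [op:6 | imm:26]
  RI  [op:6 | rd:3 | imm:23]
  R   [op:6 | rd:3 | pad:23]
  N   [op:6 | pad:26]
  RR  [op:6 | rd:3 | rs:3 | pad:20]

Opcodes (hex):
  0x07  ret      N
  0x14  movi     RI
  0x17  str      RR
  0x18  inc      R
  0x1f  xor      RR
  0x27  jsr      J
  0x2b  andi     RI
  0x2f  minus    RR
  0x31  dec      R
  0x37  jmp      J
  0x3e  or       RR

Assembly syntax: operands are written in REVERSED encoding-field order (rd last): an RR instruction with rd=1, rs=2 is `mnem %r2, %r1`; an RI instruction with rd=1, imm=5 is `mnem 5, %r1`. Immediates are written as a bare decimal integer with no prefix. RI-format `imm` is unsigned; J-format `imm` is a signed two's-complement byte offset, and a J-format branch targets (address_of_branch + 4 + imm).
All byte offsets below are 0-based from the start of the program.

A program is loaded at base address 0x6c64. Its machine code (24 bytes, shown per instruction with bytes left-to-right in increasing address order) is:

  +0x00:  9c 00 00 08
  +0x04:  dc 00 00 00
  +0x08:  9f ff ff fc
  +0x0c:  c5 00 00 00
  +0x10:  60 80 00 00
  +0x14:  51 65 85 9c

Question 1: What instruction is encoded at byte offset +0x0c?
dec %r2

@+0c  big-endian(c5 00 00 00) = 0xc5000000
  top 6b → 0x31 → dec [R]
  rd@[25:23]=0x2 ⇒ %r2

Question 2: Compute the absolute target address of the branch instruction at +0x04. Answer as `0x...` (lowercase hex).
[04] dc 00 00 00 → 0xdc000000
  top 6b → 0x37 → jmp [J]
  [25:0] imm=0 = 0
  target = base 0x6c64 + off 0x04 + 4 + imm 0 = 0x6c6c

0x6c6c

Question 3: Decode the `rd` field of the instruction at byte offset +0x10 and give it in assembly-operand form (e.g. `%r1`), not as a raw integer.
%r1

off 0x10: read 60 80 00 00 as big → 0x60800000
  op=0x60800000>>26=0x18 ⇒ inc (R)
  [25:23] rd=1 = %r1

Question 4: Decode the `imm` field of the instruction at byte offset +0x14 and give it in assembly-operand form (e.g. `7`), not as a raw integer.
@+14  big-endian(51 65 85 9c) = 0x5165859c
  opcode bits[31:26]=0x14: movi/RI
  rd: (w>>23)&0x7=0x2 → %r2
  imm: (w>>0)&0x7fffff=0x65859c → 6653340

6653340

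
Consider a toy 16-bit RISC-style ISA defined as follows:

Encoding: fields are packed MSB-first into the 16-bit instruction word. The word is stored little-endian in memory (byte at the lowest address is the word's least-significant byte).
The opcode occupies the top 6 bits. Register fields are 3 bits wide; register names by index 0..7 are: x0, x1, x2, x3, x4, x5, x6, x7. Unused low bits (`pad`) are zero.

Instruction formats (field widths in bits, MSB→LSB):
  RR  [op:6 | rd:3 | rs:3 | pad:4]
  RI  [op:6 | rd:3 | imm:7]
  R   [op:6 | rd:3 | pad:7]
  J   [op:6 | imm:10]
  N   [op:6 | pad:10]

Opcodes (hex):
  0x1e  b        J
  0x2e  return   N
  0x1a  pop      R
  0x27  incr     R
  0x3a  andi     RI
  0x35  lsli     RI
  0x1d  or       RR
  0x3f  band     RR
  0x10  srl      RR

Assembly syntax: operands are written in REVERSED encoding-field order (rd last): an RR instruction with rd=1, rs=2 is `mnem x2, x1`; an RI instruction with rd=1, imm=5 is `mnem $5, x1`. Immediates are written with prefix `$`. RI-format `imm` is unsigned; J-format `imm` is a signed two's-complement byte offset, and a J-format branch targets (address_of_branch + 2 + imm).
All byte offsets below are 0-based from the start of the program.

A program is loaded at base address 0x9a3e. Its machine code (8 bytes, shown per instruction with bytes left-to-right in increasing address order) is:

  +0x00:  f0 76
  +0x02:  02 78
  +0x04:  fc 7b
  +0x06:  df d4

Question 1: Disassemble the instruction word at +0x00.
@+00  little-endian(f0 76) = 0x76f0
  op=0x76f0>>10=0x1d ⇒ or (RR)
  rd: (w>>7)&0x7=0x5 → x5
  rs: (w>>4)&0x7=0x7 → x7

or x7, x5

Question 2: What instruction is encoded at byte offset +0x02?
+0x02: 02 78 ⇒ word 0x7802 (little)
  top 6b → 0x1e → b [J]
  [9:0] imm=2 = $2

b $2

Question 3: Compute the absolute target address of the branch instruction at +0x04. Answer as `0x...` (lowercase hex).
0x9a40

@+04  little-endian(fc 7b) = 0x7bfc
  op=0x7bfc>>10=0x1e ⇒ b (J)
  [9:0] imm=1020 (s10→-4) = $-4
  target = base 0x9a3e + off 0x04 + 2 + imm -4 = 0x9a40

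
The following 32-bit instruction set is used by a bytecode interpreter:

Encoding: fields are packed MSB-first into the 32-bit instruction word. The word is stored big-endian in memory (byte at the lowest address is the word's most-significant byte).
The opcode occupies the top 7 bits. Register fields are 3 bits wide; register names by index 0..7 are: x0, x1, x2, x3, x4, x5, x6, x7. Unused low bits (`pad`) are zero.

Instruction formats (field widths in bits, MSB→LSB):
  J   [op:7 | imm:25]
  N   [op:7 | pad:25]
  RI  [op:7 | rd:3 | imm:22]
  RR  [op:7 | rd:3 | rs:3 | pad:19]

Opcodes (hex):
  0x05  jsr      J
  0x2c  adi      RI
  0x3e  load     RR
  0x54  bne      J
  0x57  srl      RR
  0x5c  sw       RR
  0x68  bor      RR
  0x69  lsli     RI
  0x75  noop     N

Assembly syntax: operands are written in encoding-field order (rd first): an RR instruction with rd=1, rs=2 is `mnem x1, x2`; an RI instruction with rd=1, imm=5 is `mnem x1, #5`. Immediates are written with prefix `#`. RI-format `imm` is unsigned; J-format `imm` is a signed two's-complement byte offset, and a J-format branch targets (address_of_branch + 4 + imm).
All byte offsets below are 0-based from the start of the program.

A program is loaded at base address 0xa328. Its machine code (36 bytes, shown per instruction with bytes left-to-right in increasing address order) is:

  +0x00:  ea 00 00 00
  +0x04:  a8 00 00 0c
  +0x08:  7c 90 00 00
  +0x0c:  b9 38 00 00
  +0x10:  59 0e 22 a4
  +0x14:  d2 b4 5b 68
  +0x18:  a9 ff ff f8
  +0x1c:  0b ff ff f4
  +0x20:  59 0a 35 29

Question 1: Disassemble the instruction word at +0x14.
lsli x2, #3431272

@+14  big-endian(d2 b4 5b 68) = 0xd2b45b68
  top 7b → 0x69 → lsli [RI]
  [24:22] rd=2 = x2
  [21:0] imm=3431272 = #3431272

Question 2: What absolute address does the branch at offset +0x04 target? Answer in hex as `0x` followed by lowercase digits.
+0x04: a8 00 00 0c ⇒ word 0xa800000c (big)
  top 7b → 0x54 → bne [J]
  imm: (w>>0)&0x1ffffff=0xc → #12
  target = base 0xa328 + off 0x04 + 4 + imm 12 = 0xa33c

0xa33c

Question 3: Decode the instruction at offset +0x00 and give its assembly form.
noop

[00] ea 00 00 00 → 0xea000000
  op=0xea000000>>25=0x75 ⇒ noop (N)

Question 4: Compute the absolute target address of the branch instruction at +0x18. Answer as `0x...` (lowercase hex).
off 0x18: read a9 ff ff f8 as big → 0xa9fffff8
  opcode bits[31:25]=0x54: bne/J
  imm: (w>>0)&0x1ffffff=0x1fffff8 (s25→-8) → #-8
  target = base 0xa328 + off 0x18 + 4 + imm -8 = 0xa33c

0xa33c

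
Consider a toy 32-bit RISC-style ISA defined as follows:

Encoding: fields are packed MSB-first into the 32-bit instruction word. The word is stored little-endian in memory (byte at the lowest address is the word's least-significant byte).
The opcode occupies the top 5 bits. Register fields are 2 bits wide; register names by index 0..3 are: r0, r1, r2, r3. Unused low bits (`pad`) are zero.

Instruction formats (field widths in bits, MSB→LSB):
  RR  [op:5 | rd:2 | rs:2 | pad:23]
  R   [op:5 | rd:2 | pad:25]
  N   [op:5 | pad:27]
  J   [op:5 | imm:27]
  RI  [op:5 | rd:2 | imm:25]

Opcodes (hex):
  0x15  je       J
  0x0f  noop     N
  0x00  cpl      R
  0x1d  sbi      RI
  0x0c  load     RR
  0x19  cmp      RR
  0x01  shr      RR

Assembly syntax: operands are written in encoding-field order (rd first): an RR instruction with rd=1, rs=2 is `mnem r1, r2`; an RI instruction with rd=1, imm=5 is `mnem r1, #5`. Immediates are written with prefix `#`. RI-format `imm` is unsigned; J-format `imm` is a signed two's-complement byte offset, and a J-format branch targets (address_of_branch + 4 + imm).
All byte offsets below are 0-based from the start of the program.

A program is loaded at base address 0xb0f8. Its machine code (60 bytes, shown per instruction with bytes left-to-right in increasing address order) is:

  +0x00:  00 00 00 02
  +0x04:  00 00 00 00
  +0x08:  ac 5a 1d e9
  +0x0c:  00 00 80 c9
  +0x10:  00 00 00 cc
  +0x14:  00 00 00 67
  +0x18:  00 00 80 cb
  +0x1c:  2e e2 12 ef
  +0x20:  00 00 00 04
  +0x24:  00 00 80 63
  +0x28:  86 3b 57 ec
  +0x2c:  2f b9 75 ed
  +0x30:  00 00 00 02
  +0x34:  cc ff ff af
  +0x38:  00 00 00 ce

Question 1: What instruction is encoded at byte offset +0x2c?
off 0x2c: read 2f b9 75 ed as little → 0xed75b92f
  op=0xed75b92f>>27=0x1d ⇒ sbi (RI)
  [26:25] rd=2 = r2
  [24:0] imm=24492335 = #24492335

sbi r2, #24492335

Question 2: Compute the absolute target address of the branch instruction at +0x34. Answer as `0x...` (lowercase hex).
0xb0fc

+0x34: cc ff ff af ⇒ word 0xafffffcc (little)
  op=0xafffffcc>>27=0x15 ⇒ je (J)
  imm: (w>>0)&0x7ffffff=0x7ffffcc (s27→-52) → #-52
  target = base 0xb0f8 + off 0x34 + 4 + imm -52 = 0xb0fc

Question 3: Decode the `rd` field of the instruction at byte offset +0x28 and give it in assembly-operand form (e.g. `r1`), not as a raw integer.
r2

@+28  little-endian(86 3b 57 ec) = 0xec573b86
  op=0xec573b86>>27=0x1d ⇒ sbi (RI)
  rd: (w>>25)&0x3=0x2 → r2
  imm: (w>>0)&0x1ffffff=0x573b86 → #5716870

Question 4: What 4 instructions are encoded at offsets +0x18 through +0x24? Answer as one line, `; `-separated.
cmp r1, r3; sbi r3, #18014766; cpl r2; load r1, r3

@+18  little-endian(00 00 80 cb) = 0xcb800000
  op=0xcb800000>>27=0x19 ⇒ cmp (RR)
  [26:25] rd=1 = r1
  [24:23] rs=3 = r3
@+1c  little-endian(2e e2 12 ef) = 0xef12e22e
  op=0xef12e22e>>27=0x1d ⇒ sbi (RI)
  [26:25] rd=3 = r3
  [24:0] imm=18014766 = #18014766
@+20  little-endian(00 00 00 04) = 0x04000000
  op=0x04000000>>27=0x0 ⇒ cpl (R)
  [26:25] rd=2 = r2
@+24  little-endian(00 00 80 63) = 0x63800000
  op=0x63800000>>27=0xc ⇒ load (RR)
  [26:25] rd=1 = r1
  [24:23] rs=3 = r3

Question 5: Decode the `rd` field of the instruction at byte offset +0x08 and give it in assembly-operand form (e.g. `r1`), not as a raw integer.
r0

off 0x08: read ac 5a 1d e9 as little → 0xe91d5aac
  op=0xe91d5aac>>27=0x1d ⇒ sbi (RI)
  rd: (w>>25)&0x3=0x0 → r0
  imm: (w>>0)&0x1ffffff=0x11d5aac → #18700972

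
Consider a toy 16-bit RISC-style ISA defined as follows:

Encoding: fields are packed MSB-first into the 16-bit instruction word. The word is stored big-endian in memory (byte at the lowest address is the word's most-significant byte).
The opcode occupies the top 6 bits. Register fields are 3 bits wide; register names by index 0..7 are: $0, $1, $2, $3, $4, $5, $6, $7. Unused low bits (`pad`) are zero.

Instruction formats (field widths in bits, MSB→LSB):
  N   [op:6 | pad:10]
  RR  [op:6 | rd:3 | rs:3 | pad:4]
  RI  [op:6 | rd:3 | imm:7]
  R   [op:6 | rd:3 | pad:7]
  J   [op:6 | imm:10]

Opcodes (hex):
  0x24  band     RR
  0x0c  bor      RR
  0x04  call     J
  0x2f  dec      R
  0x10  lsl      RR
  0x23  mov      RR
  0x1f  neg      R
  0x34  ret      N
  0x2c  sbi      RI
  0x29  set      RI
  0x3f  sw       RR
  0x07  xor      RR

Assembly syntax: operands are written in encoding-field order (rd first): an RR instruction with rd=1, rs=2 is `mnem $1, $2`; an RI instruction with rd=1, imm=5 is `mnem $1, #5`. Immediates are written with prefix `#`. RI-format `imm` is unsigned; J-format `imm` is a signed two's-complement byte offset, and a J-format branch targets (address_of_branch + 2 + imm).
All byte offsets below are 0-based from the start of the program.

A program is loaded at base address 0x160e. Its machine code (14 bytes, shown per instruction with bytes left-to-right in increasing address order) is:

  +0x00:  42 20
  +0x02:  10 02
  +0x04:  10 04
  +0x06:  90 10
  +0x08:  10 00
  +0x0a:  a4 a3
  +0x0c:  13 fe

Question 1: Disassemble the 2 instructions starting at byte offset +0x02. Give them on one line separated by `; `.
[02] 10 02 → 0x1002
  top 6b → 0x4 → call [J]
  imm@[9:0]=0x2 ⇒ #2
[04] 10 04 → 0x1004
  top 6b → 0x4 → call [J]
  imm@[9:0]=0x4 ⇒ #4

call #2; call #4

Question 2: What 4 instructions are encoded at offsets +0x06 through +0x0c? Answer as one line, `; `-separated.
band $0, $1; call #0; set $1, #35; call #-2

off 0x06: read 90 10 as big → 0x9010
  op=0x9010>>10=0x24 ⇒ band (RR)
  [9:7] rd=0 = $0
  [6:4] rs=1 = $1
off 0x08: read 10 00 as big → 0x1000
  op=0x1000>>10=0x4 ⇒ call (J)
  [9:0] imm=0 = #0
off 0x0a: read a4 a3 as big → 0xa4a3
  op=0xa4a3>>10=0x29 ⇒ set (RI)
  [9:7] rd=1 = $1
  [6:0] imm=35 = #35
off 0x0c: read 13 fe as big → 0x13fe
  op=0x13fe>>10=0x4 ⇒ call (J)
  [9:0] imm=1022 (s10→-2) = #-2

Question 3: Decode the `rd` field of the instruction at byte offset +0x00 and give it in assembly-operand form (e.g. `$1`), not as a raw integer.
$4

[00] 42 20 → 0x4220
  opcode bits[15:10]=0x10: lsl/RR
  [9:7] rd=4 = $4
  [6:4] rs=2 = $2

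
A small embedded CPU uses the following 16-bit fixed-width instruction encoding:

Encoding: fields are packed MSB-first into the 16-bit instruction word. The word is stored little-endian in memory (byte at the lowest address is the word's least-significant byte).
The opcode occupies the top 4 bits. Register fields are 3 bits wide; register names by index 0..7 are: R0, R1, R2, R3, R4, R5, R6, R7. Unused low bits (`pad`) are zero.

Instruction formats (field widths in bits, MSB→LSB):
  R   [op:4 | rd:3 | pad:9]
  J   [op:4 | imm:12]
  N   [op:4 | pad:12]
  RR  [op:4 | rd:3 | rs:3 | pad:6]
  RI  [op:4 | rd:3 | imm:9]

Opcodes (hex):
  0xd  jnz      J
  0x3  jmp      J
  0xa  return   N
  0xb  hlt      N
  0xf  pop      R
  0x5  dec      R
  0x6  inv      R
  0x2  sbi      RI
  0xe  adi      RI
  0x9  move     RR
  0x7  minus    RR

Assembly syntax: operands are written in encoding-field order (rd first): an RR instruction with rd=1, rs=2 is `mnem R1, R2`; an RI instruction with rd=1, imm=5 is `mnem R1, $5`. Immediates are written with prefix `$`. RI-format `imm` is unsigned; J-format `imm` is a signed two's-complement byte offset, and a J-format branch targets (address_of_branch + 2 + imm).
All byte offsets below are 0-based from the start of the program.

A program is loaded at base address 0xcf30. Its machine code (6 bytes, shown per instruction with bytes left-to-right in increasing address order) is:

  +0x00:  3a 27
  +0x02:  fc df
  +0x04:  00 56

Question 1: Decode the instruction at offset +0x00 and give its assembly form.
[00] 3a 27 → 0x273a
  opcode bits[15:12]=0x2: sbi/RI
  [11:9] rd=3 = R3
  [8:0] imm=314 = $314

sbi R3, $314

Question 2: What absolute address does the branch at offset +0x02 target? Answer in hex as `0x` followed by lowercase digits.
0xcf30

off 0x02: read fc df as little → 0xdffc
  opcode bits[15:12]=0xd: jnz/J
  [11:0] imm=4092 (s12→-4) = $-4
  target = base 0xcf30 + off 0x02 + 2 + imm -4 = 0xcf30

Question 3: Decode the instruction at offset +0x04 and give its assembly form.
+0x04: 00 56 ⇒ word 0x5600 (little)
  top 4b → 0x5 → dec [R]
  rd: (w>>9)&0x7=0x3 → R3

dec R3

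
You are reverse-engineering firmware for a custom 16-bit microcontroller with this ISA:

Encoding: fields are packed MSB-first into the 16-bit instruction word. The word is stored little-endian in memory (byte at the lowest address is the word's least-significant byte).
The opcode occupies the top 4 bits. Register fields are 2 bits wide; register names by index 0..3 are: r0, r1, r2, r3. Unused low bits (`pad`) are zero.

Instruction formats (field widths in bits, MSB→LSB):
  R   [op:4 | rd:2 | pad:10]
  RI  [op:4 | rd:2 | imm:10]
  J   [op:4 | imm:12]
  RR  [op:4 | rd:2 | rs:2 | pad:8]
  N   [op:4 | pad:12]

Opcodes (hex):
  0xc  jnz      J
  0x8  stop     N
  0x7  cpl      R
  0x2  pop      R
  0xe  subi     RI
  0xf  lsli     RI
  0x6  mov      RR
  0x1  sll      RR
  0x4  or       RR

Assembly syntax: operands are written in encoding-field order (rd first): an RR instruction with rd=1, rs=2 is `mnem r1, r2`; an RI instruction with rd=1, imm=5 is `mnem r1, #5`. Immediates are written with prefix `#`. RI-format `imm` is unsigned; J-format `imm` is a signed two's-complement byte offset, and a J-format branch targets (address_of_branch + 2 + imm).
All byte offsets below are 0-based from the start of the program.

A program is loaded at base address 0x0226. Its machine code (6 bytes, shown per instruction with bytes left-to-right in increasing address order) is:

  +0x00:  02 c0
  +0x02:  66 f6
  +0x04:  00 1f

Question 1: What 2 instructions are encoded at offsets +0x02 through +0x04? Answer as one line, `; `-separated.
lsli r1, #614; sll r3, r3

@+02  little-endian(66 f6) = 0xf666
  top 4b → 0xf → lsli [RI]
  rd: (w>>10)&0x3=0x1 → r1
  imm: (w>>0)&0x3ff=0x266 → #614
@+04  little-endian(00 1f) = 0x1f00
  top 4b → 0x1 → sll [RR]
  rd: (w>>10)&0x3=0x3 → r3
  rs: (w>>8)&0x3=0x3 → r3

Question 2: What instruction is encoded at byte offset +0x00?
jnz #2

[00] 02 c0 → 0xc002
  top 4b → 0xc → jnz [J]
  imm: (w>>0)&0xfff=0x2 → #2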